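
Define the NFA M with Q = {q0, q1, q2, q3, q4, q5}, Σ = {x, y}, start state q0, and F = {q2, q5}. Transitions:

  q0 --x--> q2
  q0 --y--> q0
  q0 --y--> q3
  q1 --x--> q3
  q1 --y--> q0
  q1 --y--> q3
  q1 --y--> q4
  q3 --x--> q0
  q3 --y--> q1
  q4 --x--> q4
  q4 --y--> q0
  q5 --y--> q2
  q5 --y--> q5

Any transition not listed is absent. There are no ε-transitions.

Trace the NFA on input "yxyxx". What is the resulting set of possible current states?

{q2}

Start in {q0}.
Read 'y': q0→{q0, q3}; now {q0, q3}.
Read 'x': q0→{q2}, q3→{q0}; now {q0, q2}.
Read 'y': q0→{q0, q3}, q2→∅; now {q0, q3}.
Read 'x': q0→{q2}, q3→{q0}; now {q0, q2}.
Read 'x': q0→{q2}, q2→∅; now {q2}.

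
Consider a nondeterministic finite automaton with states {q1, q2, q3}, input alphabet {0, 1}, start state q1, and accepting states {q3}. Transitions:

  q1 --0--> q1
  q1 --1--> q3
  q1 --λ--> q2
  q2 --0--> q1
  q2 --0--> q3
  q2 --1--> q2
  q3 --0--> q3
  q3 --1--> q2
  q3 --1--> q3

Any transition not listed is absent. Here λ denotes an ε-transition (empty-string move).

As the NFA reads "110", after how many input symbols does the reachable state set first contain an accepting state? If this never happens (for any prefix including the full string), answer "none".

Start: ε-closure({q1}) = {q1, q2}.
Read '1': q1→{q3}, q2→{q2}; now {q2, q3}.
None of the earlier sets intersect F, but {q2, q3} does.

1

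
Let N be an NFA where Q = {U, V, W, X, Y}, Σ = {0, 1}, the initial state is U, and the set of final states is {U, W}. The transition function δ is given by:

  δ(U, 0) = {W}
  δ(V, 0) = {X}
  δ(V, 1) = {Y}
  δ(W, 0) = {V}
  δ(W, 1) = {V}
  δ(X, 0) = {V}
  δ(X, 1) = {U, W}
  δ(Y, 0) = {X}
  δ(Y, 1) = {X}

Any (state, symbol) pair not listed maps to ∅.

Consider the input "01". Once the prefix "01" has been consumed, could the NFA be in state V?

Start in {U}.
Read '0': U→{W}; now {W}.
Read '1': W→{V}; now {V}.
State V is in {V}.

Yes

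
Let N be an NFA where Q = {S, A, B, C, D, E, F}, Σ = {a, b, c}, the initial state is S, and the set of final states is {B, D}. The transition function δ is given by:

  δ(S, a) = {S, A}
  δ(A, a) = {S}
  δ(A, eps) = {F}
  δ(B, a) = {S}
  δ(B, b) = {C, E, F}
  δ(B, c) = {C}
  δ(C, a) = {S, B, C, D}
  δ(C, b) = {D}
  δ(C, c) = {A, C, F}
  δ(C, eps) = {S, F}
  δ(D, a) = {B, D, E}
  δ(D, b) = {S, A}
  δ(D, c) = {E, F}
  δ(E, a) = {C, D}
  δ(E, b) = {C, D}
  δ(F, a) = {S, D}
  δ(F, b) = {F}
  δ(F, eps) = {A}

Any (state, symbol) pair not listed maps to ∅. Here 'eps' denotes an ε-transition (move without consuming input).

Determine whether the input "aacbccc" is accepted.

Start in {S}.
Read 'a': S→{S, A}; union {S, A}; ε-closure = {S, A, F}.
Read 'a': S→{S, A}, A→{S}, F→{S, D}; union {S, A, D}; ε-closure = {S, A, D, F}.
Read 'c': S→∅, A→∅, D→{E, F}, F→∅; union {E, F}; ε-closure = {A, E, F}.
Read 'b': A→∅, E→{C, D}, F→{F}; union {C, D, F}; ε-closure = {S, A, C, D, F}.
Read 'c': S→∅, A→∅, C→{A, C, F}, D→{E, F}, F→∅; union {A, C, E, F}; ε-closure = {S, A, C, E, F}.
Read 'c': S→∅, A→∅, C→{A, C, F}, E→∅, F→∅; union {A, C, F}; ε-closure = {S, A, C, F}.
Read 'c': S→∅, A→∅, C→{A, C, F}, F→∅; union {A, C, F}; ε-closure = {S, A, C, F}.
The final set {S, A, C, F} contains no accepting state.

No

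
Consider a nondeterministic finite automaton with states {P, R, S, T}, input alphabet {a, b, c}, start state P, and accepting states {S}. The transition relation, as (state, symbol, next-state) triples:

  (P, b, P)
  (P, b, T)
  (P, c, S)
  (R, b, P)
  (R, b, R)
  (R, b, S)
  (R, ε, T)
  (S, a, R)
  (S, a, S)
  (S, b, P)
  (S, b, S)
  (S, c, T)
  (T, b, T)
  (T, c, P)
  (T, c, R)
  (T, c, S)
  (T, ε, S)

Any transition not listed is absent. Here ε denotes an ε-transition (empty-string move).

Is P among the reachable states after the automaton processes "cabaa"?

Start in {P}.
Read 'c': {P} → {S}.
Read 'a': {S} → {R, S, T}.
Read 'b': {R, S, T} → {P, R, S, T}.
Read 'a': {P, R, S, T} → {R, S, T}.
Read 'a': {R, S, T} → {R, S, T}.
State P is not in {R, S, T}.

No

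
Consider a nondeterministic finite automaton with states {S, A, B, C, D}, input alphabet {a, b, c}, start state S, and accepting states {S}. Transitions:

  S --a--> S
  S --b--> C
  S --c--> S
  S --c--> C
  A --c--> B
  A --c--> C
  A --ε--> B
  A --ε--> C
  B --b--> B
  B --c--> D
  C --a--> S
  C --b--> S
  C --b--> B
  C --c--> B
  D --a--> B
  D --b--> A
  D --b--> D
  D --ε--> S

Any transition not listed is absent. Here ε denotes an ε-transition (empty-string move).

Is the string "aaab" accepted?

Start in {S}.
Read 'a': {S} → {S}.
Read 'a': {S} → {S}.
Read 'a': {S} → {S}.
Read 'b': {S} → {C}.
The final set {C} contains no accepting state.

No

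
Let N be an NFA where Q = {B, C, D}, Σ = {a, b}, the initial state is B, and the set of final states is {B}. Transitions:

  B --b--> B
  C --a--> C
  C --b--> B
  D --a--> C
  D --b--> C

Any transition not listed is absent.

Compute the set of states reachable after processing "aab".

∅

Start in {B}.
Read 'a': B→∅; now ∅.
The set is empty and remains empty for the remaining 2 symbols.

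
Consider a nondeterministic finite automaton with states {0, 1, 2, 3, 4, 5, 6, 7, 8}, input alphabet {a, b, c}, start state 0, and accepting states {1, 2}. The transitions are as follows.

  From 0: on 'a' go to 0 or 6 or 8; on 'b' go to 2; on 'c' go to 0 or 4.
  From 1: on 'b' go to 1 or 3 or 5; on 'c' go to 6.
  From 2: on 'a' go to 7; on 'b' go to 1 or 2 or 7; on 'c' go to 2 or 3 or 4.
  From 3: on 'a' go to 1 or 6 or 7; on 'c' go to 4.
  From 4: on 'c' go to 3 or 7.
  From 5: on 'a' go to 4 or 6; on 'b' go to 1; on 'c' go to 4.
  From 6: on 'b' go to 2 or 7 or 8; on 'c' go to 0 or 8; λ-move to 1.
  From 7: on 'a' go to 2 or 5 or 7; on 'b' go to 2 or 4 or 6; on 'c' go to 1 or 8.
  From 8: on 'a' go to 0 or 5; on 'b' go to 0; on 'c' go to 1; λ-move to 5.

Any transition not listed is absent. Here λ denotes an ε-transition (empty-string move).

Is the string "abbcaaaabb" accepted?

Yes

Start in {0}.
Read 'a': 0→{0, 6, 8}; union {0, 6, 8}; ε-closure = {0, 1, 5, 6, 8}.
Read 'b': 0→{2}, 1→{1, 3, 5}, 5→{1}, 6→{2, 7, 8}, 8→{0}; now {0, 1, 2, 3, 5, 7, 8}.
Read 'b': 0→{2}, 1→{1, 3, 5}, 2→{1, 2, 7}, 3→∅, 5→{1}, 7→{2, 4, 6}, 8→{0}; now {0, 1, 2, 3, 4, 5, 6, 7}.
Read 'c': 0→{0, 4}, 1→{6}, 2→{2, 3, 4}, 3→{4}, 4→{3, 7}, 5→{4}, 6→{0, 8}, 7→{1, 8}; union {0, 1, 2, 3, 4, 6, 7, 8}; ε-closure = {0, 1, 2, 3, 4, 5, 6, 7, 8}.
Read 'a': 0→{0, 6, 8}, 1→∅, 2→{7}, 3→{1, 6, 7}, 4→∅, 5→{4, 6}, 6→∅, 7→{2, 5, 7}, 8→{0, 5}; now {0, 1, 2, 4, 5, 6, 7, 8}.
Read 'a': 0→{0, 6, 8}, 1→∅, 2→{7}, 4→∅, 5→{4, 6}, 6→∅, 7→{2, 5, 7}, 8→{0, 5}; union {0, 2, 4, 5, 6, 7, 8}; ε-closure = {0, 1, 2, 4, 5, 6, 7, 8}.
Read 'a': 0→{0, 6, 8}, 1→∅, 2→{7}, 4→∅, 5→{4, 6}, 6→∅, 7→{2, 5, 7}, 8→{0, 5}; union {0, 2, 4, 5, 6, 7, 8}; ε-closure = {0, 1, 2, 4, 5, 6, 7, 8}.
Read 'a': 0→{0, 6, 8}, 1→∅, 2→{7}, 4→∅, 5→{4, 6}, 6→∅, 7→{2, 5, 7}, 8→{0, 5}; union {0, 2, 4, 5, 6, 7, 8}; ε-closure = {0, 1, 2, 4, 5, 6, 7, 8}.
Read 'b': 0→{2}, 1→{1, 3, 5}, 2→{1, 2, 7}, 4→∅, 5→{1}, 6→{2, 7, 8}, 7→{2, 4, 6}, 8→{0}; now {0, 1, 2, 3, 4, 5, 6, 7, 8}.
Read 'b': 0→{2}, 1→{1, 3, 5}, 2→{1, 2, 7}, 3→∅, 4→∅, 5→{1}, 6→{2, 7, 8}, 7→{2, 4, 6}, 8→{0}; now {0, 1, 2, 3, 4, 5, 6, 7, 8}.
The final set {0, 1, 2, 3, 4, 5, 6, 7, 8} contains the accepting states 1, 2.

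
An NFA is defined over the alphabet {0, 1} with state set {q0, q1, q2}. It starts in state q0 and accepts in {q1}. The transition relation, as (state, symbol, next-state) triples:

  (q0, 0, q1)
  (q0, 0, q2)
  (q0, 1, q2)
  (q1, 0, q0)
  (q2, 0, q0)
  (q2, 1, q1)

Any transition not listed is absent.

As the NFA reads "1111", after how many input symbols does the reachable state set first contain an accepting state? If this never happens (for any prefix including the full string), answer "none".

2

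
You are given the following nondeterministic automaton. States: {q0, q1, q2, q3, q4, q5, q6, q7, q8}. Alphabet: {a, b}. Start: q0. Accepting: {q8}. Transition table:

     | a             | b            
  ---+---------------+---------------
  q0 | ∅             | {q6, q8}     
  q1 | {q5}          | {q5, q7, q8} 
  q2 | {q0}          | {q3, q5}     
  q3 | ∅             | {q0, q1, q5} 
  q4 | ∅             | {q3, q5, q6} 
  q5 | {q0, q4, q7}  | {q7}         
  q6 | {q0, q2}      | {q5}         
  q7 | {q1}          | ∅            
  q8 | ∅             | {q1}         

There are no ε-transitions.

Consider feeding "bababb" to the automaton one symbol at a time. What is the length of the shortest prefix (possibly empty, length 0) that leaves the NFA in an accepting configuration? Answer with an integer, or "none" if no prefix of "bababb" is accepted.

Start in {q0}.
Read 'b': q0→{q6, q8}; now {q6, q8}.
None of the earlier sets intersect F, but {q6, q8} does.

1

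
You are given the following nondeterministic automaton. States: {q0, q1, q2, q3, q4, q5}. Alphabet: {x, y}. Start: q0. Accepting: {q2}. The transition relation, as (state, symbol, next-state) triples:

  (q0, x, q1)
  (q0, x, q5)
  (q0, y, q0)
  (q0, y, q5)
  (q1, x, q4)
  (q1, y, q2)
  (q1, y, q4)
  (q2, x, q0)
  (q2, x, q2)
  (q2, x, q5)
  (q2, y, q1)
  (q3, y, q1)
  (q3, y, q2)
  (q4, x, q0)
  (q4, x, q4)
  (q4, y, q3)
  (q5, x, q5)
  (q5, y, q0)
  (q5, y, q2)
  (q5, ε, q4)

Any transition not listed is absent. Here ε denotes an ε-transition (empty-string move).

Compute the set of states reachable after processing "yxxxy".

{q0, q2, q3, q4, q5}

Start in {q0}.
Read 'y': {q0} → {q0, q4, q5}.
Read 'x': {q0, q4, q5} → {q0, q1, q4, q5}.
Read 'x': {q0, q1, q4, q5} → {q0, q1, q4, q5}.
Read 'x': {q0, q1, q4, q5} → {q0, q1, q4, q5}.
Read 'y': {q0, q1, q4, q5} → {q0, q2, q3, q4, q5}.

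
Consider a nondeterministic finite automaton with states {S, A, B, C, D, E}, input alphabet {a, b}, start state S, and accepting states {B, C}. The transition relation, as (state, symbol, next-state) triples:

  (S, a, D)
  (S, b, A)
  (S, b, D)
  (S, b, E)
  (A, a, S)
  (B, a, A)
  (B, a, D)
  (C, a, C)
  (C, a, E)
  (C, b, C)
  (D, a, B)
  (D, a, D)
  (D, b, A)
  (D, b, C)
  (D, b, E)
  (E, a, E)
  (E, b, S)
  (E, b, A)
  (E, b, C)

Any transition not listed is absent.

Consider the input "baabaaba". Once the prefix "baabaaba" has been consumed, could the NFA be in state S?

Yes

Start in {S}.
Read 'b': S→{A, D, E}; now {A, D, E}.
Read 'a': A→{S}, D→{B, D}, E→{E}; now {S, B, D, E}.
Read 'a': S→{D}, B→{A, D}, D→{B, D}, E→{E}; now {A, B, D, E}.
Read 'b': A→∅, B→∅, D→{A, C, E}, E→{S, A, C}; now {S, A, C, E}.
Read 'a': S→{D}, A→{S}, C→{C, E}, E→{E}; now {S, C, D, E}.
Read 'a': S→{D}, C→{C, E}, D→{B, D}, E→{E}; now {B, C, D, E}.
Read 'b': B→∅, C→{C}, D→{A, C, E}, E→{S, A, C}; now {S, A, C, E}.
Read 'a': S→{D}, A→{S}, C→{C, E}, E→{E}; now {S, C, D, E}.
State S is in {S, C, D, E}.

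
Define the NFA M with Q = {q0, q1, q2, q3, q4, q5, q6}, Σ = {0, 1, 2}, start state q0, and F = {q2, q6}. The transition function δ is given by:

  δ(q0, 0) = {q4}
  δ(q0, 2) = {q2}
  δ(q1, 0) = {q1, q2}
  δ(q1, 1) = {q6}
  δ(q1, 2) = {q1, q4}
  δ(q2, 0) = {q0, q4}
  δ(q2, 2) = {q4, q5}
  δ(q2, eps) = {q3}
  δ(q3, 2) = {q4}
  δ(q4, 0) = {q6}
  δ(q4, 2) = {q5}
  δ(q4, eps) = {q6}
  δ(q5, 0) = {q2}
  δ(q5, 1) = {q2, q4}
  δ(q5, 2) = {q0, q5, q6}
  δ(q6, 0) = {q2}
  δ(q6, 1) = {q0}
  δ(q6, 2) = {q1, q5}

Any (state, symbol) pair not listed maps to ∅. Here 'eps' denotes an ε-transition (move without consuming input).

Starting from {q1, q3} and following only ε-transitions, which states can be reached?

Begin with {q1, q3}.
No ε-moves leave this set, so the closure equals the set itself.

{q1, q3}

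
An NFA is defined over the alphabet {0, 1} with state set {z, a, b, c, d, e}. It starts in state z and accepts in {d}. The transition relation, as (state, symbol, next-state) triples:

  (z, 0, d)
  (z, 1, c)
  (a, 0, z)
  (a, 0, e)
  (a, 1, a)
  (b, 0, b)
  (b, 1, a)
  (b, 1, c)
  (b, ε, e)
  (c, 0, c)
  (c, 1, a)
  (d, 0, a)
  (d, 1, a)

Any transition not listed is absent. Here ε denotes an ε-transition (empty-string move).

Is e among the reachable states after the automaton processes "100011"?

No

Start in {z}.
Read '1': {z} → {c}.
Read '0': {c} → {c}.
Read '0': {c} → {c}.
Read '0': {c} → {c}.
Read '1': {c} → {a}.
Read '1': {a} → {a}.
State e is not in {a}.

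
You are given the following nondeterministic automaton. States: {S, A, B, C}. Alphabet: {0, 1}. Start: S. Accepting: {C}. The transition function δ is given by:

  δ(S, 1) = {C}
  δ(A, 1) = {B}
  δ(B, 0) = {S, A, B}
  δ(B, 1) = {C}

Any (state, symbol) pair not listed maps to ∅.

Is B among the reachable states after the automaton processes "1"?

Start in {S}.
Read '1': {S} → {C}.
State B is not in {C}.

No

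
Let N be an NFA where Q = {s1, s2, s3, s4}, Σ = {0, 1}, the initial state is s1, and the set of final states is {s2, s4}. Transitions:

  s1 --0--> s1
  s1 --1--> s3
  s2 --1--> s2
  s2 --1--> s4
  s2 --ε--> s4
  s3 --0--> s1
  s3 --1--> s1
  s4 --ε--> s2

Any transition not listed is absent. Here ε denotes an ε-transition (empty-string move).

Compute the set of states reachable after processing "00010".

Start in {s1}.
Read '0': s1→{s1}; now {s1}.
Read '0': s1→{s1}; now {s1}.
Read '0': s1→{s1}; now {s1}.
Read '1': s1→{s3}; now {s3}.
Read '0': s3→{s1}; now {s1}.

{s1}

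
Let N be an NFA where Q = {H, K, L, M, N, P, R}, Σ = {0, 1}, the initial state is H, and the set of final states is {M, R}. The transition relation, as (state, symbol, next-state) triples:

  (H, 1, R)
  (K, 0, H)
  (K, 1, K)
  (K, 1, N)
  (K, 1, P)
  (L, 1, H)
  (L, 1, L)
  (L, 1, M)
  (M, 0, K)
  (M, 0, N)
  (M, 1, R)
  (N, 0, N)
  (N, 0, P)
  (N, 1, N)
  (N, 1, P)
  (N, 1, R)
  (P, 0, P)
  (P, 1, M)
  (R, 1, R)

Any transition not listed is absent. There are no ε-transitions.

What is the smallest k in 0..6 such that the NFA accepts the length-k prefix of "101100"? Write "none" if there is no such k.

1

Start in {H}.
Read '1': {H} → {R}.
None of the earlier sets intersect F, but {R} does.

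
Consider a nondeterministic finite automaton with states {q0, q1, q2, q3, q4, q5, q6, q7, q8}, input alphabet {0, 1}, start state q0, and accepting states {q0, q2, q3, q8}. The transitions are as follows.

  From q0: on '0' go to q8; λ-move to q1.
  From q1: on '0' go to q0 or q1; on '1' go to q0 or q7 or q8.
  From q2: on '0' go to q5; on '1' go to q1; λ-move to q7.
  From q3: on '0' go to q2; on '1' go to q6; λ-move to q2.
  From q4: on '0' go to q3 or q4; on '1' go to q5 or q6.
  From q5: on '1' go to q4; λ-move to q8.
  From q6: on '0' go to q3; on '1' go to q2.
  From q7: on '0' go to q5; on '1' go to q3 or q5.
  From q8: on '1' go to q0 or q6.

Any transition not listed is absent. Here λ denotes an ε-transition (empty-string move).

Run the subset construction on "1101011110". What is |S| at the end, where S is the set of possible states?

8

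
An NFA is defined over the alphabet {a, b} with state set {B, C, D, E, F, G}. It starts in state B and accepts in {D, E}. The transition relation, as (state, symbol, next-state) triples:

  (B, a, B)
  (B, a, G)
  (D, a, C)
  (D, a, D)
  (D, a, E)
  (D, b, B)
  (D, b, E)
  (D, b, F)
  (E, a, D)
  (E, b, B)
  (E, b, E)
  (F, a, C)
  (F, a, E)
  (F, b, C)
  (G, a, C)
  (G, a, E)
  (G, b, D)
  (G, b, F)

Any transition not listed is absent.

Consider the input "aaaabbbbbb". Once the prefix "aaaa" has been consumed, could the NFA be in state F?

No

Start in {B}.
Read 'a': B→{B, G}; now {B, G}.
Read 'a': B→{B, G}, G→{C, E}; now {B, C, E, G}.
Read 'a': B→{B, G}, C→∅, E→{D}, G→{C, E}; now {B, C, D, E, G}.
Read 'a': B→{B, G}, C→∅, D→{C, D, E}, E→{D}, G→{C, E}; now {B, C, D, E, G}.
State F is not in {B, C, D, E, G}.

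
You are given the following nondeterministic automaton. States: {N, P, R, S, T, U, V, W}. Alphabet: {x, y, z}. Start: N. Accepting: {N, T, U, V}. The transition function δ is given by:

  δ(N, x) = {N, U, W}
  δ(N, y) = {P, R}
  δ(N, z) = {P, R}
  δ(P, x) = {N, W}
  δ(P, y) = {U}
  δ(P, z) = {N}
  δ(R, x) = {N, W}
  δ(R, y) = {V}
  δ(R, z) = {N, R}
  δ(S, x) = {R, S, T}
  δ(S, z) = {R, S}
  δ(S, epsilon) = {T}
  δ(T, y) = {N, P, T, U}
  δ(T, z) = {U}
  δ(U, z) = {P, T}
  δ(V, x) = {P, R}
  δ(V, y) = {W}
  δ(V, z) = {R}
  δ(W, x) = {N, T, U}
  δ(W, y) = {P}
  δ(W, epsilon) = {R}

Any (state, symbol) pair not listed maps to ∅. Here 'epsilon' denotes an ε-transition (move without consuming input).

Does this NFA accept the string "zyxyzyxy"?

Start in {N}.
Read 'z': N→{P, R}; now {P, R}.
Read 'y': P→{U}, R→{V}; now {U, V}.
Read 'x': U→∅, V→{P, R}; now {P, R}.
Read 'y': P→{U}, R→{V}; now {U, V}.
Read 'z': U→{P, T}, V→{R}; now {P, R, T}.
Read 'y': P→{U}, R→{V}, T→{N, P, T, U}; now {N, P, T, U, V}.
Read 'x': N→{N, U, W}, P→{N, W}, T→∅, U→∅, V→{P, R}; now {N, P, R, U, W}.
Read 'y': N→{P, R}, P→{U}, R→{V}, U→∅, W→{P}; now {P, R, U, V}.
The final set {P, R, U, V} contains the accepting states U, V.

Yes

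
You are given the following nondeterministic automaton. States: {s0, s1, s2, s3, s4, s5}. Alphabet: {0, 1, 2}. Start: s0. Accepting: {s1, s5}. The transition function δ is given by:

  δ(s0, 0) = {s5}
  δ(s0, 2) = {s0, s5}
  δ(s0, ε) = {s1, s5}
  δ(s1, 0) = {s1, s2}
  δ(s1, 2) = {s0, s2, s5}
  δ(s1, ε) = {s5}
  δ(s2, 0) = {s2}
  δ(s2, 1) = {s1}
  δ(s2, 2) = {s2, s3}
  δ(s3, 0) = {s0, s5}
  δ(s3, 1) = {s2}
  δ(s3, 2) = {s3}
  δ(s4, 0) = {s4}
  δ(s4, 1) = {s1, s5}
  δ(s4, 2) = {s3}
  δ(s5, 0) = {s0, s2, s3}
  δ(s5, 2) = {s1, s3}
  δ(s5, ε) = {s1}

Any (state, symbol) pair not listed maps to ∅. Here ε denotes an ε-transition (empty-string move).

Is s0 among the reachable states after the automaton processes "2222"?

Yes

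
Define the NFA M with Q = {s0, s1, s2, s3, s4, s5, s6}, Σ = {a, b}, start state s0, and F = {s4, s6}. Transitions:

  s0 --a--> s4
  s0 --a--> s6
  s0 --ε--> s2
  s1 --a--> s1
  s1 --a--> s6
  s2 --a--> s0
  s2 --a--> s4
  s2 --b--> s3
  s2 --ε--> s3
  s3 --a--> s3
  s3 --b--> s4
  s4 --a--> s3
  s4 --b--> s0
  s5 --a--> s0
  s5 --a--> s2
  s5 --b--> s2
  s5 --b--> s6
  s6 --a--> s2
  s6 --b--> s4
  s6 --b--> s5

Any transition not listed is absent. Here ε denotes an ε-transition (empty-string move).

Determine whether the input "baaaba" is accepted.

No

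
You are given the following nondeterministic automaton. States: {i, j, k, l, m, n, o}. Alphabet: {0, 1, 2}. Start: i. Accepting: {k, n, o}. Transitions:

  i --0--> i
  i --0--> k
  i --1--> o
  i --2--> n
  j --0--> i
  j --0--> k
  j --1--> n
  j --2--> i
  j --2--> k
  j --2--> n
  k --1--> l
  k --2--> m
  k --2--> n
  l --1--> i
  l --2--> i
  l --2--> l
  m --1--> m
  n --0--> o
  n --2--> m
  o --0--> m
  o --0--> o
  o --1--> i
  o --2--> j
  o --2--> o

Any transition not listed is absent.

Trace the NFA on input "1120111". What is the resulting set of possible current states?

{i}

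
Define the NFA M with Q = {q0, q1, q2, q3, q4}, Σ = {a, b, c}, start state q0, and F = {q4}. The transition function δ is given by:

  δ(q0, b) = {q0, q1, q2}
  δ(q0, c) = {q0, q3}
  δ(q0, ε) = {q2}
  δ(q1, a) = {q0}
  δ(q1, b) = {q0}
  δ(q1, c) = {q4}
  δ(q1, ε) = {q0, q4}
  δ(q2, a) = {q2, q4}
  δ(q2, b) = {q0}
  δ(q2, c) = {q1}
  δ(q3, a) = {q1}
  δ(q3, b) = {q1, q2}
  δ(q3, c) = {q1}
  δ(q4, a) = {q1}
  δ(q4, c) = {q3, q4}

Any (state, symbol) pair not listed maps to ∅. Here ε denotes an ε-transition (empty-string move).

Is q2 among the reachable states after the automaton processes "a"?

Yes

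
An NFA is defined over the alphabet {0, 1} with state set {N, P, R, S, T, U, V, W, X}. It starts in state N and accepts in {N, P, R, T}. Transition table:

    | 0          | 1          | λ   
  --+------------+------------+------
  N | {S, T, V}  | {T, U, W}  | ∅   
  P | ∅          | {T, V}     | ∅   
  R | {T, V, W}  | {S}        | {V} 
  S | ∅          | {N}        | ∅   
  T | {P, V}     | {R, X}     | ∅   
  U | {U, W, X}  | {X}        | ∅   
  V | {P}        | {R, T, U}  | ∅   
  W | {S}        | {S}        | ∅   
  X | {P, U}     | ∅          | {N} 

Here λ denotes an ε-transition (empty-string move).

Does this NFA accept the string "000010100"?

Start in {N}.
Read '0': {N} → {S, T, V}.
Read '0': {S, T, V} → {P, V}.
Read '0': {P, V} → {P}.
Read '0': {P} → ∅.
The set is empty and remains empty for the remaining 5 symbols.
The final set ∅ contains no accepting state.

No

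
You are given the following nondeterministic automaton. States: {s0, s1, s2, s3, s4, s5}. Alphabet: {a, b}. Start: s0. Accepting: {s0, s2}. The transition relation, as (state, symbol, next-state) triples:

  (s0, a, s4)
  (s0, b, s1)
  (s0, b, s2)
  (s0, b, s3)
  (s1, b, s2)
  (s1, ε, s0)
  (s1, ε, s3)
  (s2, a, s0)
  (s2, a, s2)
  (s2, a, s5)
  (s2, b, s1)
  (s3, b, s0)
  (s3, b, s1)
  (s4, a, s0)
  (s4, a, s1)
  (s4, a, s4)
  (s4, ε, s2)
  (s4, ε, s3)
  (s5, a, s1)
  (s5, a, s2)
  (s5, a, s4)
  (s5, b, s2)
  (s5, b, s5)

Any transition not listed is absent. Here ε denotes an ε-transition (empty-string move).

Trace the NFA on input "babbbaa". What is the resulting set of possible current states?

{s0, s1, s2, s3, s4, s5}

Start in {s0}.
Read 'b': s0→{s1, s2, s3}; union {s1, s2, s3}; ε-closure = {s0, s1, s2, s3}.
Read 'a': s0→{s4}, s1→∅, s2→{s0, s2, s5}, s3→∅; union {s0, s2, s4, s5}; ε-closure = {s0, s2, s3, s4, s5}.
Read 'b': s0→{s1, s2, s3}, s2→{s1}, s3→{s0, s1}, s4→∅, s5→{s2, s5}; now {s0, s1, s2, s3, s5}.
Read 'b': s0→{s1, s2, s3}, s1→{s2}, s2→{s1}, s3→{s0, s1}, s5→{s2, s5}; now {s0, s1, s2, s3, s5}.
Read 'b': s0→{s1, s2, s3}, s1→{s2}, s2→{s1}, s3→{s0, s1}, s5→{s2, s5}; now {s0, s1, s2, s3, s5}.
Read 'a': s0→{s4}, s1→∅, s2→{s0, s2, s5}, s3→∅, s5→{s1, s2, s4}; union {s0, s1, s2, s4, s5}; ε-closure = {s0, s1, s2, s3, s4, s5}.
Read 'a': s0→{s4}, s1→∅, s2→{s0, s2, s5}, s3→∅, s4→{s0, s1, s4}, s5→{s1, s2, s4}; union {s0, s1, s2, s4, s5}; ε-closure = {s0, s1, s2, s3, s4, s5}.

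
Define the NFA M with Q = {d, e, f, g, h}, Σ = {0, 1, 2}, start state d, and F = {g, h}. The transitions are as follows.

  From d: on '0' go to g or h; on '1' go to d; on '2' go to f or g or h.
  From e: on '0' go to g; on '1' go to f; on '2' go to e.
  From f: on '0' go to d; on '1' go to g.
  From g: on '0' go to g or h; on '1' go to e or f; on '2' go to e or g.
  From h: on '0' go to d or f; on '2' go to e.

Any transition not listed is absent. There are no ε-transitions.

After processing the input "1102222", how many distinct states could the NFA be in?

Start in {d}.
Read '1': d→{d}; now {d}.
Read '1': d→{d}; now {d}.
Read '0': d→{g, h}; now {g, h}.
Read '2': g→{e, g}, h→{e}; now {e, g}.
Read '2': e→{e}, g→{e, g}; now {e, g}.
Read '2': e→{e}, g→{e, g}; now {e, g}.
Read '2': e→{e}, g→{e, g}; now {e, g}.
That set has 2 states.

2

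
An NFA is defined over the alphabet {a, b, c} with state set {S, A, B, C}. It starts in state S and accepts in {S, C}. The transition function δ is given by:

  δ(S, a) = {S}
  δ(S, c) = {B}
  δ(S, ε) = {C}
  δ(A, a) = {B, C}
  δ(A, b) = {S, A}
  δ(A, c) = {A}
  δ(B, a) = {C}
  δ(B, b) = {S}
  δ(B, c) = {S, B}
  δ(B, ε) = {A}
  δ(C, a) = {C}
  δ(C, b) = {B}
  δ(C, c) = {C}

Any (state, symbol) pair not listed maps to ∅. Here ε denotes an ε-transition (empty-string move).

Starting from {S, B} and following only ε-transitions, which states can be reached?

Begin with {S, B}.
ε-move S → C; add C.
ε-move B → A; add A.

{S, A, B, C}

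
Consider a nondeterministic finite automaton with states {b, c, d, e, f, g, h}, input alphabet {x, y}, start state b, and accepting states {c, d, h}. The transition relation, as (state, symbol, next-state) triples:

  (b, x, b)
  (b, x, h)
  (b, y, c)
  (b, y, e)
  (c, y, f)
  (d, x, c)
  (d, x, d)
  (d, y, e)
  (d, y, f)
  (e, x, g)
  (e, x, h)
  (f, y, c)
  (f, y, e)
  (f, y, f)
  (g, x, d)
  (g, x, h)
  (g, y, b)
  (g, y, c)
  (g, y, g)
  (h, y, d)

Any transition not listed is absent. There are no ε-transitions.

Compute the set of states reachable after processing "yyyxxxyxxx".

{c, d}

Start in {b}.
Read 'y': {b} → {c, e}.
Read 'y': {c, e} → {f}.
Read 'y': {f} → {c, e, f}.
Read 'x': {c, e, f} → {g, h}.
Read 'x': {g, h} → {d, h}.
Read 'x': {d, h} → {c, d}.
Read 'y': {c, d} → {e, f}.
Read 'x': {e, f} → {g, h}.
Read 'x': {g, h} → {d, h}.
Read 'x': {d, h} → {c, d}.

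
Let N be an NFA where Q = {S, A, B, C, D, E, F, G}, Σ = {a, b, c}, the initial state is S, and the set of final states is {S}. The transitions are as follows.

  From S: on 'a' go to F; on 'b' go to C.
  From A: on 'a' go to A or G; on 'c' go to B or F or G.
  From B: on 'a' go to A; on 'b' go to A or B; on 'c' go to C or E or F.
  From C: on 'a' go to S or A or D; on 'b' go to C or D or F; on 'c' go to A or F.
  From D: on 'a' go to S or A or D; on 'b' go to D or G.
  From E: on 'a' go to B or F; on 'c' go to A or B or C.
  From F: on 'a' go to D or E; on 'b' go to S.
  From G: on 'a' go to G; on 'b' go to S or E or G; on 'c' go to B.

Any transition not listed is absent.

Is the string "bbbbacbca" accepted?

Start in {S}.
Read 'b': S→{C}; now {C}.
Read 'b': C→{C, D, F}; now {C, D, F}.
Read 'b': C→{C, D, F}, D→{D, G}, F→{S}; now {S, C, D, F, G}.
Read 'b': S→{C}, C→{C, D, F}, D→{D, G}, F→{S}, G→{S, E, G}; now {S, C, D, E, F, G}.
Read 'a': S→{F}, C→{S, A, D}, D→{S, A, D}, E→{B, F}, F→{D, E}, G→{G}; now {S, A, B, D, E, F, G}.
Read 'c': S→∅, A→{B, F, G}, B→{C, E, F}, D→∅, E→{A, B, C}, F→∅, G→{B}; now {A, B, C, E, F, G}.
Read 'b': A→∅, B→{A, B}, C→{C, D, F}, E→∅, F→{S}, G→{S, E, G}; now {S, A, B, C, D, E, F, G}.
Read 'c': S→∅, A→{B, F, G}, B→{C, E, F}, C→{A, F}, D→∅, E→{A, B, C}, F→∅, G→{B}; now {A, B, C, E, F, G}.
Read 'a': A→{A, G}, B→{A}, C→{S, A, D}, E→{B, F}, F→{D, E}, G→{G}; now {S, A, B, D, E, F, G}.
The final set {S, A, B, D, E, F, G} contains the accepting state S.

Yes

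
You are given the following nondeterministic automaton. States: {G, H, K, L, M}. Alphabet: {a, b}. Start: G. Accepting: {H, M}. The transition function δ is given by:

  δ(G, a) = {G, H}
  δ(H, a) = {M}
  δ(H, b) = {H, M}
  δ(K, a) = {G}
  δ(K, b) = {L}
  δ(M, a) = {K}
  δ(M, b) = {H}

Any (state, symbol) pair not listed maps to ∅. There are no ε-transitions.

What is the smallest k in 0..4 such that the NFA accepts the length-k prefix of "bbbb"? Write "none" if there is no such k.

Start in {G}.
Read 'b': G→∅; now ∅.
The set is empty and remains empty for the remaining 3 symbols.
No reachable set along the way intersects F.

none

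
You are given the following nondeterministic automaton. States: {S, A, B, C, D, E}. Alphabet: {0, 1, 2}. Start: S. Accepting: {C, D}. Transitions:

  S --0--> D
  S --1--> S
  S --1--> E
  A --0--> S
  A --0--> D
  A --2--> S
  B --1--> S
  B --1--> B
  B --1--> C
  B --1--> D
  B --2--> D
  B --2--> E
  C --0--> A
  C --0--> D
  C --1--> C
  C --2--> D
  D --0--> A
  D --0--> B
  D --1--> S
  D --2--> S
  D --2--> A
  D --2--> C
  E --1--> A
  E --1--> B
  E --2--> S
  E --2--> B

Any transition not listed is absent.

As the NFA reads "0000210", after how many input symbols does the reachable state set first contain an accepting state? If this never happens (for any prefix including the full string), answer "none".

1

Start in {S}.
Read '0': {S} → {D}.
None of the earlier sets intersect F, but {D} does.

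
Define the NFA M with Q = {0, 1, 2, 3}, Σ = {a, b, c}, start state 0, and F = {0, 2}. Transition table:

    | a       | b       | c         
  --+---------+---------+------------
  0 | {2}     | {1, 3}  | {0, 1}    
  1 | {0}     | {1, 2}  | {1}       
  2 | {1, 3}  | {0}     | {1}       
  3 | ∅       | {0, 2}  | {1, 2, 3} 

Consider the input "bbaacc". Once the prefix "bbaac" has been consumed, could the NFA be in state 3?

Start in {0}.
Read 'b': 0→{1, 3}; now {1, 3}.
Read 'b': 1→{1, 2}, 3→{0, 2}; now {0, 1, 2}.
Read 'a': 0→{2}, 1→{0}, 2→{1, 3}; now {0, 1, 2, 3}.
Read 'a': 0→{2}, 1→{0}, 2→{1, 3}, 3→∅; now {0, 1, 2, 3}.
Read 'c': 0→{0, 1}, 1→{1}, 2→{1}, 3→{1, 2, 3}; now {0, 1, 2, 3}.
State 3 is in {0, 1, 2, 3}.

Yes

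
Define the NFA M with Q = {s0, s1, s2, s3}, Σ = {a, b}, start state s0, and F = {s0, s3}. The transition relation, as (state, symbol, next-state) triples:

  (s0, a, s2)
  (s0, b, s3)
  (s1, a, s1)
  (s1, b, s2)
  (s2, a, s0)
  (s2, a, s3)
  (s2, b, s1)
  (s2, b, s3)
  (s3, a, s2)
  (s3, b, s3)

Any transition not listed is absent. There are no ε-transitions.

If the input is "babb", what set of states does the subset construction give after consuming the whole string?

Start in {s0}.
Read 'b': s0→{s3}; now {s3}.
Read 'a': s3→{s2}; now {s2}.
Read 'b': s2→{s1, s3}; now {s1, s3}.
Read 'b': s1→{s2}, s3→{s3}; now {s2, s3}.

{s2, s3}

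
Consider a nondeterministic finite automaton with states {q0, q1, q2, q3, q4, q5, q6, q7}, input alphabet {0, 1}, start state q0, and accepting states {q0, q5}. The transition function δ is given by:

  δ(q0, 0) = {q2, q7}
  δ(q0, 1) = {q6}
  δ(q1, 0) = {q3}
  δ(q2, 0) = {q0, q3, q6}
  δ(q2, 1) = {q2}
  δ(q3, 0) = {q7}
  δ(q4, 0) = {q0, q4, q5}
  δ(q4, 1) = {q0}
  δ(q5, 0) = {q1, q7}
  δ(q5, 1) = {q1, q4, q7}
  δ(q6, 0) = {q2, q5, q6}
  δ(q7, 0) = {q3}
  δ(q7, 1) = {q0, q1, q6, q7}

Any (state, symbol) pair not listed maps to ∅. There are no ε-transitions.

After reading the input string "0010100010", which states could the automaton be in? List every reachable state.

Start in {q0}.
Read '0': {q0} → {q2, q7}.
Read '0': {q2, q7} → {q0, q3, q6}.
Read '1': {q0, q3, q6} → {q6}.
Read '0': {q6} → {q2, q5, q6}.
Read '1': {q2, q5, q6} → {q1, q2, q4, q7}.
Read '0': {q1, q2, q4, q7} → {q0, q3, q4, q5, q6}.
Read '0': {q0, q3, q4, q5, q6} → {q0, q1, q2, q4, q5, q6, q7}.
Read '0': {q0, q1, q2, q4, q5, q6, q7} → {q0, q1, q2, q3, q4, q5, q6, q7}.
Read '1': {q0, q1, q2, q3, q4, q5, q6, q7} → {q0, q1, q2, q4, q6, q7}.
Read '0': {q0, q1, q2, q4, q6, q7} → {q0, q2, q3, q4, q5, q6, q7}.

{q0, q2, q3, q4, q5, q6, q7}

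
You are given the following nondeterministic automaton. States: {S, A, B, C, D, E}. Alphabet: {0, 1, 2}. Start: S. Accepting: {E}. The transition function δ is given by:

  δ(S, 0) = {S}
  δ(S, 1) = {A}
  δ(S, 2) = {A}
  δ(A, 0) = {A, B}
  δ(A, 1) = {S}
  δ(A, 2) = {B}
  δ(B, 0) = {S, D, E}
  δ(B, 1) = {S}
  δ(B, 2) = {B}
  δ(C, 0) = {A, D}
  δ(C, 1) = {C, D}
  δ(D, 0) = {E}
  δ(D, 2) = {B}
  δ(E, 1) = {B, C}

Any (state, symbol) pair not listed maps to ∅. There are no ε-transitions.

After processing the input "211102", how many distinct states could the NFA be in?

1

Start in {S}.
Read '2': S→{A}; now {A}.
Read '1': A→{S}; now {S}.
Read '1': S→{A}; now {A}.
Read '1': A→{S}; now {S}.
Read '0': S→{S}; now {S}.
Read '2': S→{A}; now {A}.
That set has 1 state.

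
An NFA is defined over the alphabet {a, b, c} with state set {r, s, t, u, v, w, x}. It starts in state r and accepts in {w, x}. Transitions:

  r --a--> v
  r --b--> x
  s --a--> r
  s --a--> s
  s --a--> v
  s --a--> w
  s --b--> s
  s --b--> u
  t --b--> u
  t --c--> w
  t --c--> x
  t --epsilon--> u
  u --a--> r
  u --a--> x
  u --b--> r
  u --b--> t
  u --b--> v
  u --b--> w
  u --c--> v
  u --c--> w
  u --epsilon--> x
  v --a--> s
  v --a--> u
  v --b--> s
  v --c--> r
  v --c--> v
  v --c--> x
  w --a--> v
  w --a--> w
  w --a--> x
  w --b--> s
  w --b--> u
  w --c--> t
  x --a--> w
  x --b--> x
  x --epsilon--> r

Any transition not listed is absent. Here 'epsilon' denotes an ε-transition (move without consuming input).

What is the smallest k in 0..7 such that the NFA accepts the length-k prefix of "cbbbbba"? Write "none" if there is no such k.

none

Start in {r}.
Read 'c': {r} → ∅.
The set is empty and remains empty for the remaining 6 symbols.
No reachable set along the way intersects F.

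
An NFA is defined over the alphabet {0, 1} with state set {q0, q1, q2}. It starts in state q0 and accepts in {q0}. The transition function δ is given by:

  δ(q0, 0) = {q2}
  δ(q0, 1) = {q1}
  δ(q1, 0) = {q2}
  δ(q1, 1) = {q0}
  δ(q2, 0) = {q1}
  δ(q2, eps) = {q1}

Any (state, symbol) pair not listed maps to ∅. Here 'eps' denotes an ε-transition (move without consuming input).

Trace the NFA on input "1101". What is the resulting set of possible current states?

{q0}

Start in {q0}.
Read '1': {q0} → {q1}.
Read '1': {q1} → {q0}.
Read '0': {q0} → {q1, q2}.
Read '1': {q1, q2} → {q0}.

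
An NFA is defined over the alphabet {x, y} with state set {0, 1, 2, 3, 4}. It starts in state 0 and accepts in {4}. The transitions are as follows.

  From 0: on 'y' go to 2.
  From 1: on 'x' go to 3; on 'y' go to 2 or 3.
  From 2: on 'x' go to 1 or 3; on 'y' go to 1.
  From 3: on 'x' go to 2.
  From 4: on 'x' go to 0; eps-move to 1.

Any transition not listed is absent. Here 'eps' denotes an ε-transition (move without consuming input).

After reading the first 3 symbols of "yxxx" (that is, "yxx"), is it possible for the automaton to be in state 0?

Start in {0}.
Read 'y': 0→{2}; now {2}.
Read 'x': 2→{1, 3}; now {1, 3}.
Read 'x': 1→{3}, 3→{2}; now {2, 3}.
State 0 is not in {2, 3}.

No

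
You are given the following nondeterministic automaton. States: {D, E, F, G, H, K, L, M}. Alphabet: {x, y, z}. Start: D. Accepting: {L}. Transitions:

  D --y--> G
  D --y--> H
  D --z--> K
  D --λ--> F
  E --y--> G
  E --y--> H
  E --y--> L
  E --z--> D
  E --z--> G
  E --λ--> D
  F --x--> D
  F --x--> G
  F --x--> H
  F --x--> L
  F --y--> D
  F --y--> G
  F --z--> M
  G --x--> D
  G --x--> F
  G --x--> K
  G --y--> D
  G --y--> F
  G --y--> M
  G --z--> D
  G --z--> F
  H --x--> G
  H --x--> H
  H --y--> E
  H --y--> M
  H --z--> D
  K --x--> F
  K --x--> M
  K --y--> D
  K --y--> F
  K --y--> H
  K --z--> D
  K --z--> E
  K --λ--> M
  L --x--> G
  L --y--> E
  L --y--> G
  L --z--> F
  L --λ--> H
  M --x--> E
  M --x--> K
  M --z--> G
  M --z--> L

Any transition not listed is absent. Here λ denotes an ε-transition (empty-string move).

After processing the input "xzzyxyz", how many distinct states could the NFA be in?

7

Start: ε-closure({D}) = {D, F}.
Read 'x': {D, F} → {D, F, G, H, L}.
Read 'z': {D, F, G, H, L} → {D, F, K, M}.
Read 'z': {D, F, K, M} → {D, E, F, G, H, K, L, M}.
Read 'y': {D, E, F, G, H, K, L, M} → {D, E, F, G, H, L, M}.
Read 'x': {D, E, F, G, H, L, M} → {D, E, F, G, H, K, L, M}.
Read 'y': {D, E, F, G, H, K, L, M} → {D, E, F, G, H, L, M}.
Read 'z': {D, E, F, G, H, L, M} → {D, F, G, H, K, L, M}.
That set has 7 states.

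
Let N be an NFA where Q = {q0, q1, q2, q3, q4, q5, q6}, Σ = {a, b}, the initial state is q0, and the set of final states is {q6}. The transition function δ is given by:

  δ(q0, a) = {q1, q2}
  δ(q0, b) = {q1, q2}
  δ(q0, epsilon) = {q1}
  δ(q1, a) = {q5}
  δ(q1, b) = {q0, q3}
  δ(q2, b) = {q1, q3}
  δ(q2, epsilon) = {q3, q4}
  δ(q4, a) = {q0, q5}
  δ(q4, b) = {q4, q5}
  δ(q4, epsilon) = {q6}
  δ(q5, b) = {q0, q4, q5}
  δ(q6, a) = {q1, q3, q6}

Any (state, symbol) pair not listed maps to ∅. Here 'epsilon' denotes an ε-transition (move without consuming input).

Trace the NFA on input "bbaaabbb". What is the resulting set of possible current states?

Start: ε-closure({q0}) = {q0, q1}.
Read 'b': q0→{q1, q2}, q1→{q0, q3}; union {q0, q1, q2, q3}; ε-closure = {q0, q1, q2, q3, q4, q6}.
Read 'b': q0→{q1, q2}, q1→{q0, q3}, q2→{q1, q3}, q3→∅, q4→{q4, q5}, q6→∅; union {q0, q1, q2, q3, q4, q5}; ε-closure = {q0, q1, q2, q3, q4, q5, q6}.
Read 'a': q0→{q1, q2}, q1→{q5}, q2→∅, q3→∅, q4→{q0, q5}, q5→∅, q6→{q1, q3, q6}; union {q0, q1, q2, q3, q5, q6}; ε-closure = {q0, q1, q2, q3, q4, q5, q6}.
Read 'a': q0→{q1, q2}, q1→{q5}, q2→∅, q3→∅, q4→{q0, q5}, q5→∅, q6→{q1, q3, q6}; union {q0, q1, q2, q3, q5, q6}; ε-closure = {q0, q1, q2, q3, q4, q5, q6}.
Read 'a': q0→{q1, q2}, q1→{q5}, q2→∅, q3→∅, q4→{q0, q5}, q5→∅, q6→{q1, q3, q6}; union {q0, q1, q2, q3, q5, q6}; ε-closure = {q0, q1, q2, q3, q4, q5, q6}.
Read 'b': q0→{q1, q2}, q1→{q0, q3}, q2→{q1, q3}, q3→∅, q4→{q4, q5}, q5→{q0, q4, q5}, q6→∅; union {q0, q1, q2, q3, q4, q5}; ε-closure = {q0, q1, q2, q3, q4, q5, q6}.
Read 'b': q0→{q1, q2}, q1→{q0, q3}, q2→{q1, q3}, q3→∅, q4→{q4, q5}, q5→{q0, q4, q5}, q6→∅; union {q0, q1, q2, q3, q4, q5}; ε-closure = {q0, q1, q2, q3, q4, q5, q6}.
Read 'b': q0→{q1, q2}, q1→{q0, q3}, q2→{q1, q3}, q3→∅, q4→{q4, q5}, q5→{q0, q4, q5}, q6→∅; union {q0, q1, q2, q3, q4, q5}; ε-closure = {q0, q1, q2, q3, q4, q5, q6}.

{q0, q1, q2, q3, q4, q5, q6}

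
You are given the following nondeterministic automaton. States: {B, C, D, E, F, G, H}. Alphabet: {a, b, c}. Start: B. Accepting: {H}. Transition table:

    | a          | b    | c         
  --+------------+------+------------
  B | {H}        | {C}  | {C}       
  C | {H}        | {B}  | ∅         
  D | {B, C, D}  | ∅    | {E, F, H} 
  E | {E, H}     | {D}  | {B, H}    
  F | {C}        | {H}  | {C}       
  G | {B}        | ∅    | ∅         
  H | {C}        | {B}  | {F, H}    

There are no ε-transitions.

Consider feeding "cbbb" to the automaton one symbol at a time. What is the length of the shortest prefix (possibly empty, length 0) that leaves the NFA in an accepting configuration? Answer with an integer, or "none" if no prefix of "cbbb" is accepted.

none

Start in {B}.
Read 'c': B→{C}; now {C}.
Read 'b': C→{B}; now {B}.
Read 'b': B→{C}; now {C}.
Read 'b': C→{B}; now {B}.
No reachable set along the way intersects F.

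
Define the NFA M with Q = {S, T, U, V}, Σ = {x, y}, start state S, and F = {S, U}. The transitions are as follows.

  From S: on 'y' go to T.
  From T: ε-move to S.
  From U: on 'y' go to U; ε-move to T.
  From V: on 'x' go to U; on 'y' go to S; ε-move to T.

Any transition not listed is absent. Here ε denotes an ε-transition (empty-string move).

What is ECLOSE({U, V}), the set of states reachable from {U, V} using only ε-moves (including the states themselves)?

Begin with {U, V}.
ε-move V → T; add T.
ε-move T → S; add S.

{S, T, U, V}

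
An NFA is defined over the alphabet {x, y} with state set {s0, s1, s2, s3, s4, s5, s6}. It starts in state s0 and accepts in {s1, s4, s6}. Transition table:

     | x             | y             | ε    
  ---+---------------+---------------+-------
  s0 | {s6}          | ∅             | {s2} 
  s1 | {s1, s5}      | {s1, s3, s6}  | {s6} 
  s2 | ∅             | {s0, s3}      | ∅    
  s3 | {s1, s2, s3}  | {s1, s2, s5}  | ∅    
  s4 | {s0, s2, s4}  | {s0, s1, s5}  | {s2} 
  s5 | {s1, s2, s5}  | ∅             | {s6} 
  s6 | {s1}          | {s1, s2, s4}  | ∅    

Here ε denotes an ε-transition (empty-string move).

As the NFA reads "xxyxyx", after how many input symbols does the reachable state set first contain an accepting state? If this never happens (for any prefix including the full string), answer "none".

Start: ε-closure({s0}) = {s0, s2}.
Read 'x': {s0, s2} → {s6}.
None of the earlier sets intersect F, but {s6} does.

1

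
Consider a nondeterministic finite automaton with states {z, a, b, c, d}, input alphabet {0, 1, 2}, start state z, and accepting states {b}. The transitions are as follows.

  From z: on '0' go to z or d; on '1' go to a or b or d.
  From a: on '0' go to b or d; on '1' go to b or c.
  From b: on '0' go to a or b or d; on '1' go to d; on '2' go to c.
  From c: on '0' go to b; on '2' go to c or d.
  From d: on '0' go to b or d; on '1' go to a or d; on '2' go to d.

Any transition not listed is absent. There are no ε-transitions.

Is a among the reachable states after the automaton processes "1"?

Yes

Start in {z}.
Read '1': {z} → {a, b, d}.
State a is in {a, b, d}.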